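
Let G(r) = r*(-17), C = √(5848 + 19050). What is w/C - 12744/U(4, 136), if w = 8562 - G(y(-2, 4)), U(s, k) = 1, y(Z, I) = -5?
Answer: -12744 + 8477*√24898/24898 ≈ -12690.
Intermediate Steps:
C = √24898 ≈ 157.79
G(r) = -17*r
w = 8477 (w = 8562 - (-17)*(-5) = 8562 - 1*85 = 8562 - 85 = 8477)
w/C - 12744/U(4, 136) = 8477/(√24898) - 12744/1 = 8477*(√24898/24898) - 12744*1 = 8477*√24898/24898 - 12744 = -12744 + 8477*√24898/24898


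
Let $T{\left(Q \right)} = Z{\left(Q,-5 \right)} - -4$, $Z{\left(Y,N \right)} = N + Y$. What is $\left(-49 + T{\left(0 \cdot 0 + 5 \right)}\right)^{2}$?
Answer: $2025$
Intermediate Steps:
$T{\left(Q \right)} = -1 + Q$ ($T{\left(Q \right)} = \left(-5 + Q\right) - -4 = \left(-5 + Q\right) + 4 = -1 + Q$)
$\left(-49 + T{\left(0 \cdot 0 + 5 \right)}\right)^{2} = \left(-49 + \left(-1 + \left(0 \cdot 0 + 5\right)\right)\right)^{2} = \left(-49 + \left(-1 + \left(0 + 5\right)\right)\right)^{2} = \left(-49 + \left(-1 + 5\right)\right)^{2} = \left(-49 + 4\right)^{2} = \left(-45\right)^{2} = 2025$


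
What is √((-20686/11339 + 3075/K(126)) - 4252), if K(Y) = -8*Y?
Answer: I*√3861881753290701/952476 ≈ 65.245*I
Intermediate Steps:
√((-20686/11339 + 3075/K(126)) - 4252) = √((-20686/11339 + 3075/((-8*126))) - 4252) = √((-20686*1/11339 + 3075/(-1008)) - 4252) = √((-20686/11339 + 3075*(-1/1008)) - 4252) = √((-20686/11339 - 1025/336) - 4252) = √(-18572971/3809904 - 4252) = √(-16218284779/3809904) = I*√3861881753290701/952476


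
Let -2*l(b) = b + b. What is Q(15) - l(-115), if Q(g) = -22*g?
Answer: -445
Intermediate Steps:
l(b) = -b (l(b) = -(b + b)/2 = -b)
Q(15) - l(-115) = -22*15 - (-1)*(-115) = -330 - 1*115 = -330 - 115 = -445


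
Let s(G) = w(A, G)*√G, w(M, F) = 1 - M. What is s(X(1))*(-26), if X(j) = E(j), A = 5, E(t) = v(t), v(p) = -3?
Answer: 104*I*√3 ≈ 180.13*I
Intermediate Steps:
E(t) = -3
X(j) = -3
s(G) = -4*√G (s(G) = (1 - 1*5)*√G = (1 - 5)*√G = -4*√G)
s(X(1))*(-26) = -4*I*√3*(-26) = 104*I*√3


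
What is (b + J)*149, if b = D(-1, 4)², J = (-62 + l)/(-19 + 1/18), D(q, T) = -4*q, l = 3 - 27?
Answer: 1043596/341 ≈ 3060.4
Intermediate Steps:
l = -24
J = 1548/341 (J = (-62 - 24)/(-19 + 1/18) = -86/(-19 + 1/18) = -86/(-341/18) = -86*(-18/341) = 1548/341 ≈ 4.5396)
b = 16 (b = (-4*(-1))² = 4² = 16)
(b + J)*149 = (16 + 1548/341)*149 = (7004/341)*149 = 1043596/341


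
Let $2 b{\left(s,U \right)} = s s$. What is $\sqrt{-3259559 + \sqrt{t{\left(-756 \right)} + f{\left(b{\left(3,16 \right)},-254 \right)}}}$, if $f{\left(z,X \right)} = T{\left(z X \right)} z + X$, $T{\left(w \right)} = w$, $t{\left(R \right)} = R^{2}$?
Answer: $\frac{\sqrt{-13038236 + 2 \sqrt{2264554}}}{2} \approx 1805.2 i$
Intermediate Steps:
$b{\left(s,U \right)} = \frac{s^{2}}{2}$ ($b{\left(s,U \right)} = \frac{s s}{2} = \frac{s^{2}}{2}$)
$f{\left(z,X \right)} = X + X z^{2}$ ($f{\left(z,X \right)} = z X z + X = X z z + X = X z^{2} + X = X + X z^{2}$)
$\sqrt{-3259559 + \sqrt{t{\left(-756 \right)} + f{\left(b{\left(3,16 \right)},-254 \right)}}} = \sqrt{-3259559 + \sqrt{\left(-756\right)^{2} - 254 \left(1 + \left(\frac{3^{2}}{2}\right)^{2}\right)}} = \sqrt{-3259559 + \sqrt{571536 - 254 \left(1 + \left(\frac{1}{2} \cdot 9\right)^{2}\right)}} = \sqrt{-3259559 + \sqrt{571536 - 254 \left(1 + \left(\frac{9}{2}\right)^{2}\right)}} = \sqrt{-3259559 + \sqrt{571536 - 254 \left(1 + \frac{81}{4}\right)}} = \sqrt{-3259559 + \sqrt{571536 - \frac{10795}{2}}} = \sqrt{-3259559 + \sqrt{\frac{1132277}{2}}} = \sqrt{-3259559 + \frac{\sqrt{2264554}}{2}}$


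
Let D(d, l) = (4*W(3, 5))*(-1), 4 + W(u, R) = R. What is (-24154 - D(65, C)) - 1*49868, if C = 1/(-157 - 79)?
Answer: -74018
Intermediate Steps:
W(u, R) = -4 + R
C = -1/236 (C = 1/(-236) = -1/236 ≈ -0.0042373)
D(d, l) = -4 (D(d, l) = (4*(-4 + 5))*(-1) = (4*1)*(-1) = 4*(-1) = -4)
(-24154 - D(65, C)) - 1*49868 = (-24154 - 1*(-4)) - 1*49868 = (-24154 + 4) - 49868 = -24150 - 49868 = -74018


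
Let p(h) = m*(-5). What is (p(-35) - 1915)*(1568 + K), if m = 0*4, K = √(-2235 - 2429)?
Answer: -3002720 - 3830*I*√1166 ≈ -3.0027e+6 - 1.3078e+5*I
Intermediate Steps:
K = 2*I*√1166 (K = √(-4664) = 2*I*√1166 ≈ 68.293*I)
m = 0
p(h) = 0 (p(h) = 0*(-5) = 0)
(p(-35) - 1915)*(1568 + K) = (0 - 1915)*(1568 + 2*I*√1166) = -1915*(1568 + 2*I*√1166) = -3002720 - 3830*I*√1166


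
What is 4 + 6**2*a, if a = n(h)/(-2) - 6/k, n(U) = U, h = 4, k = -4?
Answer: -14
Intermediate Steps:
a = -1/2 (a = 4/(-2) - 6/(-4) = 4*(-1/2) - 6*(-1/4) = -2 + 3/2 = -1/2 ≈ -0.50000)
4 + 6**2*a = 4 + 6**2*(-1/2) = 4 + 36*(-1/2) = 4 - 18 = -14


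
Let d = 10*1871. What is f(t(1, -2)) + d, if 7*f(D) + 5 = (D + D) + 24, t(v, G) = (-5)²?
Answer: 131039/7 ≈ 18720.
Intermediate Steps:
t(v, G) = 25
d = 18710
f(D) = 19/7 + 2*D/7 (f(D) = -5/7 + ((D + D) + 24)/7 = -5/7 + (2*D + 24)/7 = -5/7 + (24 + 2*D)/7 = -5/7 + (24/7 + 2*D/7) = 19/7 + 2*D/7)
f(t(1, -2)) + d = (19/7 + (2/7)*25) + 18710 = (19/7 + 50/7) + 18710 = 69/7 + 18710 = 131039/7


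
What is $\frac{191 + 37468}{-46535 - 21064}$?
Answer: $- \frac{12553}{22533} \approx -0.55709$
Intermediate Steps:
$\frac{191 + 37468}{-46535 - 21064} = \frac{37659}{-67599} = 37659 \left(- \frac{1}{67599}\right) = - \frac{12553}{22533}$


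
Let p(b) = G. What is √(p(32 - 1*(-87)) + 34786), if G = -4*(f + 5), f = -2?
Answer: √34774 ≈ 186.48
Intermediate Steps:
G = -12 (G = -4*(-2 + 5) = -4*3 = -12)
p(b) = -12
√(p(32 - 1*(-87)) + 34786) = √(-12 + 34786) = √34774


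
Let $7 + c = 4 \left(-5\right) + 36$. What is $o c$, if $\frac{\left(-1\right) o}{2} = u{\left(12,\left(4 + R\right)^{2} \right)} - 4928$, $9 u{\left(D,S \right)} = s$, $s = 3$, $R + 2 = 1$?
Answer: $88698$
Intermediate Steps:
$R = -1$ ($R = -2 + 1 = -1$)
$u{\left(D,S \right)} = \frac{1}{3}$ ($u{\left(D,S \right)} = \frac{1}{9} \cdot 3 = \frac{1}{3}$)
$o = \frac{29566}{3}$ ($o = - 2 \left(\frac{1}{3} - 4928\right) = \left(-2\right) \left(- \frac{14783}{3}\right) = \frac{29566}{3} \approx 9855.3$)
$c = 9$ ($c = -7 + \left(4 \left(-5\right) + 36\right) = -7 + \left(-20 + 36\right) = -7 + 16 = 9$)
$o c = \frac{29566}{3} \cdot 9 = 88698$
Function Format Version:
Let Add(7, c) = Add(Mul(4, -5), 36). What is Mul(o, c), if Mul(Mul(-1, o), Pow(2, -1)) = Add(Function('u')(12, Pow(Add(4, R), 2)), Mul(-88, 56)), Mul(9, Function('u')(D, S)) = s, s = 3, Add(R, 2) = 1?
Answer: 88698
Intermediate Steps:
R = -1 (R = Add(-2, 1) = -1)
Function('u')(D, S) = Rational(1, 3) (Function('u')(D, S) = Mul(Rational(1, 9), 3) = Rational(1, 3))
o = Rational(29566, 3) (o = Mul(-2, Add(Rational(1, 3), Mul(-88, 56))) = Mul(-2, Add(Rational(1, 3), -4928)) = Mul(-2, Rational(-14783, 3)) = Rational(29566, 3) ≈ 9855.3)
c = 9 (c = Add(-7, Add(Mul(4, -5), 36)) = Add(-7, Add(-20, 36)) = Add(-7, 16) = 9)
Mul(o, c) = Mul(Rational(29566, 3), 9) = 88698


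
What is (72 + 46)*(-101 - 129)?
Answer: -27140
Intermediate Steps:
(72 + 46)*(-101 - 129) = 118*(-230) = -27140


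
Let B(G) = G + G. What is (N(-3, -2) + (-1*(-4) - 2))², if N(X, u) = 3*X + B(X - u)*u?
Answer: 9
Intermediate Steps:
B(G) = 2*G
N(X, u) = 3*X + u*(-2*u + 2*X) (N(X, u) = 3*X + (2*(X - u))*u = 3*X + (-2*u + 2*X)*u = 3*X + u*(-2*u + 2*X))
(N(-3, -2) + (-1*(-4) - 2))² = ((3*(-3) + 2*(-2)*(-3 - 1*(-2))) + (-1*(-4) - 2))² = ((-9 + 2*(-2)*(-3 + 2)) + (4 - 2))² = ((-9 + 2*(-2)*(-1)) + 2)² = ((-9 + 4) + 2)² = (-5 + 2)² = (-3)² = 9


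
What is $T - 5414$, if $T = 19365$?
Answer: $13951$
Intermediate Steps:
$T - 5414 = 19365 - 5414 = 13951$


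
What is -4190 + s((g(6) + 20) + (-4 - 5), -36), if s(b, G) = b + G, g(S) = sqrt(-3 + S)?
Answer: -4215 + sqrt(3) ≈ -4213.3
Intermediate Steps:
s(b, G) = G + b
-4190 + s((g(6) + 20) + (-4 - 5), -36) = -4190 + (-36 + ((sqrt(-3 + 6) + 20) + (-4 - 5))) = -4190 + (-36 + ((sqrt(3) + 20) - 9)) = -4190 + (-36 + ((20 + sqrt(3)) - 9)) = -4190 + (-36 + (11 + sqrt(3))) = -4190 + (-25 + sqrt(3)) = -4215 + sqrt(3)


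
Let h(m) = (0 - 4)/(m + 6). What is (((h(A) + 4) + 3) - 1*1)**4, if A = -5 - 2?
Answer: 10000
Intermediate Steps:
A = -7
h(m) = -4/(6 + m)
(((h(A) + 4) + 3) - 1*1)**4 = (((-4/(6 - 7) + 4) + 3) - 1*1)**4 = (((-4/(-1) + 4) + 3) - 1)**4 = (((-4*(-1) + 4) + 3) - 1)**4 = (((4 + 4) + 3) - 1)**4 = ((8 + 3) - 1)**4 = (11 - 1)**4 = 10**4 = 10000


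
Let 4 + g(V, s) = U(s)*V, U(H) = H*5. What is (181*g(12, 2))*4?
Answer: 83984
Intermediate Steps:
U(H) = 5*H
g(V, s) = -4 + 5*V*s (g(V, s) = -4 + (5*s)*V = -4 + 5*V*s)
(181*g(12, 2))*4 = (181*(-4 + 5*12*2))*4 = (181*(-4 + 120))*4 = (181*116)*4 = 20996*4 = 83984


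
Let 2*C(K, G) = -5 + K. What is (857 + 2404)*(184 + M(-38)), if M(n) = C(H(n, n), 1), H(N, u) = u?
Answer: 1059825/2 ≈ 5.2991e+5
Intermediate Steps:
C(K, G) = -5/2 + K/2 (C(K, G) = (-5 + K)/2 = -5/2 + K/2)
M(n) = -5/2 + n/2
(857 + 2404)*(184 + M(-38)) = (857 + 2404)*(184 + (-5/2 + (½)*(-38))) = 3261*(184 + (-5/2 - 19)) = 3261*(184 - 43/2) = 3261*(325/2) = 1059825/2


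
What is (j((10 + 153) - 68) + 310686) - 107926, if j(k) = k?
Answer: 202855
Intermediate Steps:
(j((10 + 153) - 68) + 310686) - 107926 = (((10 + 153) - 68) + 310686) - 107926 = ((163 - 68) + 310686) - 107926 = (95 + 310686) - 107926 = 310781 - 107926 = 202855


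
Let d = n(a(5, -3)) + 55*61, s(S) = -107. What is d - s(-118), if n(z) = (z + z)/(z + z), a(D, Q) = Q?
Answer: 3463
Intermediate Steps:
n(z) = 1 (n(z) = (2*z)/((2*z)) = (2*z)*(1/(2*z)) = 1)
d = 3356 (d = 1 + 55*61 = 1 + 3355 = 3356)
d - s(-118) = 3356 - 1*(-107) = 3356 + 107 = 3463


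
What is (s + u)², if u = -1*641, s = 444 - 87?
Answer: 80656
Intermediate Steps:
s = 357
u = -641
(s + u)² = (357 - 641)² = (-284)² = 80656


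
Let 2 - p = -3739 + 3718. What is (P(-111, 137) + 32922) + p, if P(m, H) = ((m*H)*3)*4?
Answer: -149539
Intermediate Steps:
P(m, H) = 12*H*m (P(m, H) = ((H*m)*3)*4 = (3*H*m)*4 = 12*H*m)
p = 23 (p = 2 - (-3739 + 3718) = 2 - 1*(-21) = 2 + 21 = 23)
(P(-111, 137) + 32922) + p = (12*137*(-111) + 32922) + 23 = (-182484 + 32922) + 23 = -149562 + 23 = -149539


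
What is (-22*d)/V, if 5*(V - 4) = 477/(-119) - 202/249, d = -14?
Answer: 45631740/449809 ≈ 101.45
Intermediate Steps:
V = 449809/148155 (V = 4 + (477/(-119) - 202/249)/5 = 4 + (477*(-1/119) - 202*1/249)/5 = 4 + (-477/119 - 202/249)/5 = 4 + (⅕)*(-142811/29631) = 4 - 142811/148155 = 449809/148155 ≈ 3.0361)
(-22*d)/V = (-22*(-14))/(449809/148155) = 308*(148155/449809) = 45631740/449809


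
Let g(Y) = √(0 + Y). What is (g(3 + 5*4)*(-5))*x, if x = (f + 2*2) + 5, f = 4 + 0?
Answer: -65*√23 ≈ -311.73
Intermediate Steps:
f = 4
g(Y) = √Y
x = 13 (x = (4 + 2*2) + 5 = (4 + 4) + 5 = 8 + 5 = 13)
(g(3 + 5*4)*(-5))*x = (√(3 + 5*4)*(-5))*13 = (√(3 + 20)*(-5))*13 = (√23*(-5))*13 = -5*√23*13 = -65*√23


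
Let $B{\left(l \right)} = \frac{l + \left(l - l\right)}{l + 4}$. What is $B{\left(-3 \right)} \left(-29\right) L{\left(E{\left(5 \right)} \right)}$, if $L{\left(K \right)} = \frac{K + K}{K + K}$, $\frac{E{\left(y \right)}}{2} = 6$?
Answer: $87$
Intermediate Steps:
$E{\left(y \right)} = 12$ ($E{\left(y \right)} = 2 \cdot 6 = 12$)
$B{\left(l \right)} = \frac{l}{4 + l}$ ($B{\left(l \right)} = \frac{l + 0}{4 + l} = \frac{l}{4 + l}$)
$L{\left(K \right)} = 1$ ($L{\left(K \right)} = \frac{2 K}{2 K} = 2 K \frac{1}{2 K} = 1$)
$B{\left(-3 \right)} \left(-29\right) L{\left(E{\left(5 \right)} \right)} = - \frac{3}{4 - 3} \left(-29\right) 1 = - \frac{3}{1} \left(-29\right) 1 = \left(-3\right) 1 \left(-29\right) 1 = \left(-3\right) \left(-29\right) 1 = 87 \cdot 1 = 87$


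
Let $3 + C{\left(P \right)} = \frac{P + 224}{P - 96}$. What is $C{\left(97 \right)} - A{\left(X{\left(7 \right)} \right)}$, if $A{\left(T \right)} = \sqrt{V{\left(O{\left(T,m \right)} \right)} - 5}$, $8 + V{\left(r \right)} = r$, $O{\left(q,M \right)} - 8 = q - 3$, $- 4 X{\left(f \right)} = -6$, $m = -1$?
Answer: $318 - \frac{i \sqrt{26}}{2} \approx 318.0 - 2.5495 i$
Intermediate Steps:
$C{\left(P \right)} = -3 + \frac{224 + P}{-96 + P}$ ($C{\left(P \right)} = -3 + \frac{P + 224}{P - 96} = -3 + \frac{224 + P}{-96 + P}$)
$X{\left(f \right)} = \frac{3}{2}$ ($X{\left(f \right)} = \left(- \frac{1}{4}\right) \left(-6\right) = \frac{3}{2}$)
$O{\left(q,M \right)} = 5 + q$ ($O{\left(q,M \right)} = 8 + \left(q - 3\right) = 8 + \left(-3 + q\right) = 5 + q$)
$V{\left(r \right)} = -8 + r$
$A{\left(T \right)} = \sqrt{-8 + T}$ ($A{\left(T \right)} = \sqrt{\left(-8 + \left(5 + T\right)\right) - 5} = \sqrt{\left(-3 + T\right) - 5} = \sqrt{-8 + T}$)
$C{\left(97 \right)} - A{\left(X{\left(7 \right)} \right)} = \frac{2 \left(256 - 97\right)}{-96 + 97} - \sqrt{-8 + \frac{3}{2}} = \frac{2 \left(256 - 97\right)}{1} - \sqrt{- \frac{13}{2}} = 2 \cdot 1 \cdot 159 - \frac{i \sqrt{26}}{2} = 318 - \frac{i \sqrt{26}}{2}$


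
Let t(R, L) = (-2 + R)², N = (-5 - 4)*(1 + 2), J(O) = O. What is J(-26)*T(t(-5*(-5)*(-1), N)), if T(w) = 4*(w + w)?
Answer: -151632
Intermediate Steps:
N = -27 (N = -9*3 = -27)
T(w) = 8*w (T(w) = 4*(2*w) = 8*w)
J(-26)*T(t(-5*(-5)*(-1), N)) = -208*(-2 - 5*(-5)*(-1))² = -208*(-2 + 25*(-1))² = -208*(-2 - 25)² = -208*(-27)² = -208*729 = -26*5832 = -151632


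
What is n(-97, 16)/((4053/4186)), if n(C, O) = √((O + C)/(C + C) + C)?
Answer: 299*I*√3634978/56163 ≈ 10.15*I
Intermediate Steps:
n(C, O) = √(C + (C + O)/(2*C)) (n(C, O) = √((C + O)/((2*C)) + C) = √((C + O)*(1/(2*C)) + C) = √((C + O)/(2*C) + C) = √(C + (C + O)/(2*C)))
n(-97, 16)/((4053/4186)) = (√(2 + 4*(-97) + 2*16/(-97))/2)/((4053/4186)) = (√(2 - 388 + 2*16*(-1/97))/2)/((4053*(1/4186))) = (√(2 - 388 - 32/97)/2)/(579/598) = (√(-37474/97)/2)*(598/579) = ((I*√3634978/97)/2)*(598/579) = (I*√3634978/194)*(598/579) = 299*I*√3634978/56163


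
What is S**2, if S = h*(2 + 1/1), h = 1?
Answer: 9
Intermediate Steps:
S = 3 (S = 1*(2 + 1/1) = 1*(2 + 1) = 1*3 = 3)
S**2 = 3**2 = 9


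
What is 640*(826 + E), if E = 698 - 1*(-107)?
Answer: 1043840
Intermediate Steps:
E = 805 (E = 698 + 107 = 805)
640*(826 + E) = 640*(826 + 805) = 640*1631 = 1043840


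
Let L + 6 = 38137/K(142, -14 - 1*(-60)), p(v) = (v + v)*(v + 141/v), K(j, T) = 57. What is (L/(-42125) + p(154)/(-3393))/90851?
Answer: -7646367779/49344310188225 ≈ -0.00015496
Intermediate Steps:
p(v) = 2*v*(v + 141/v) (p(v) = (2*v)*(v + 141/v) = 2*v*(v + 141/v))
L = 37795/57 (L = -6 + 38137/57 = 37795/57 ≈ 663.07)
(L/(-42125) + p(154)/(-3393))/90851 = ((37795/57)/(-42125) + (282 + 2*154**2)/(-3393))/90851 = ((37795/57)*(-1/42125) + (282 + 2*23716)*(-1/3393))*(1/90851) = (-7559/480225 + (282 + 47432)*(-1/3393))*(1/90851) = (-7559/480225 + 47714*(-1/3393))*(1/90851) = (-7559/480225 - 47714/3393)*(1/90851) = -7646367779/543134475*1/90851 = -7646367779/49344310188225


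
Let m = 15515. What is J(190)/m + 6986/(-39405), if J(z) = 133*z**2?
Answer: 37817367742/122273715 ≈ 309.28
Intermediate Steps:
J(190)/m + 6986/(-39405) = (133*190**2)/15515 + 6986/(-39405) = (133*36100)*(1/15515) + 6986*(-1/39405) = 4801300*(1/15515) - 6986/39405 = 960260/3103 - 6986/39405 = 37817367742/122273715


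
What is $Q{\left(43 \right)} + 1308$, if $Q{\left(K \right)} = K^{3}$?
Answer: $80815$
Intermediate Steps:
$Q{\left(43 \right)} + 1308 = 43^{3} + 1308 = 79507 + 1308 = 80815$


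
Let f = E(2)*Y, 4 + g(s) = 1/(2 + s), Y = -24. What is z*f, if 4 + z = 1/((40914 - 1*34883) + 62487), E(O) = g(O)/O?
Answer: -12333195/68518 ≈ -180.00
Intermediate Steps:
g(s) = -4 + 1/(2 + s)
E(O) = (-7 - 4*O)/(O*(2 + O)) (E(O) = ((-7 - 4*O)/(2 + O))/O = (-7 - 4*O)/(O*(2 + O)))
z = -274071/68518 (z = -4 + 1/((40914 - 1*34883) + 62487) = -4 + 1/((40914 - 34883) + 62487) = -4 + 1/(6031 + 62487) = -4 + 1/68518 = -274071/68518 ≈ -4.0000)
f = 45 (f = ((-7 - 4*2)/(2*(2 + 2)))*(-24) = ((½)*(-7 - 8)/4)*(-24) = ((½)*(¼)*(-15))*(-24) = -15/8*(-24) = 45)
z*f = -274071/68518*45 = -12333195/68518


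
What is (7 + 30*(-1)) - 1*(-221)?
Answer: 198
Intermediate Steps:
(7 + 30*(-1)) - 1*(-221) = (7 - 30) + 221 = -23 + 221 = 198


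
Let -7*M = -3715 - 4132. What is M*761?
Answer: 853081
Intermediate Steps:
M = 1121 (M = -(-3715 - 4132)/7 = -⅐*(-7847) = 1121)
M*761 = 1121*761 = 853081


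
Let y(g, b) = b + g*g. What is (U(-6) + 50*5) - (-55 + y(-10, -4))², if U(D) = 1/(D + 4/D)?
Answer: -28623/20 ≈ -1431.2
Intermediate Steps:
y(g, b) = b + g²
(U(-6) + 50*5) - (-55 + y(-10, -4))² = (-6/(4 + (-6)²) + 50*5) - (-55 + (-4 + (-10)²))² = (-6/(4 + 36) + 250) - (-55 + (-4 + 100))² = (-6/40 + 250) - (-55 + 96)² = (-6*1/40 + 250) - 1*41² = (-3/20 + 250) - 1*1681 = 4997/20 - 1681 = -28623/20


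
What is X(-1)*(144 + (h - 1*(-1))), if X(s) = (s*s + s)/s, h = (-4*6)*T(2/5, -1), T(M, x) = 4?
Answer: 0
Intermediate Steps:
h = -96 (h = -4*6*4 = -24*4 = -96)
X(s) = (s + s²)/s (X(s) = (s² + s)/s = (s + s²)/s)
X(-1)*(144 + (h - 1*(-1))) = (1 - 1)*(144 + (-96 - 1*(-1))) = 0*(144 + (-96 + 1)) = 0*(144 - 95) = 0*49 = 0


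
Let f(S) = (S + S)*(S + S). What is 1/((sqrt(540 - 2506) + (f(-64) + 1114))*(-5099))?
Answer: I/(5099*(sqrt(1966) - 17498*I)) ≈ -1.1208e-8 + 2.8401e-11*I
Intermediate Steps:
f(S) = 4*S**2 (f(S) = (2*S)*(2*S) = 4*S**2)
1/((sqrt(540 - 2506) + (f(-64) + 1114))*(-5099)) = 1/((sqrt(540 - 2506) + (4*(-64)**2 + 1114))*(-5099)) = -1/5099/(sqrt(-1966) + (4*4096 + 1114)) = -1/5099/(I*sqrt(1966) + (16384 + 1114)) = -1/5099/(I*sqrt(1966) + 17498) = -1/5099/(17498 + I*sqrt(1966)) = -1/(5099*(17498 + I*sqrt(1966)))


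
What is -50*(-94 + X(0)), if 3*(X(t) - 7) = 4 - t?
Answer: 12850/3 ≈ 4283.3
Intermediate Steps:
X(t) = 25/3 - t/3 (X(t) = 7 + (4 - t)/3 = 7 + (4/3 - t/3) = 25/3 - t/3)
-50*(-94 + X(0)) = -50*(-94 + (25/3 - ⅓*0)) = -50*(-94 + (25/3 + 0)) = -50*(-94 + 25/3) = -50*(-257/3) = 12850/3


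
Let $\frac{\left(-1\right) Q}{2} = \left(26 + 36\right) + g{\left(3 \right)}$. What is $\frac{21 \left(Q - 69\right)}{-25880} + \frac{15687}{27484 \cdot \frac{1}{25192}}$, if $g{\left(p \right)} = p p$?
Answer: $\frac{2556889714281}{177821480} \approx 14379.0$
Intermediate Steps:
$g{\left(p \right)} = p^{2}$
$Q = -142$ ($Q = - 2 \left(\left(26 + 36\right) + 3^{2}\right) = - 2 \left(62 + 9\right) = \left(-2\right) 71 = -142$)
$\frac{21 \left(Q - 69\right)}{-25880} + \frac{15687}{27484 \cdot \frac{1}{25192}} = \frac{21 \left(-142 - 69\right)}{-25880} + \frac{15687}{27484 \cdot \frac{1}{25192}} = 21 \left(-211\right) \left(- \frac{1}{25880}\right) + \frac{15687}{27484 \cdot \frac{1}{25192}} = \left(-4431\right) \left(- \frac{1}{25880}\right) + \frac{15687}{\frac{6871}{6298}} = \frac{4431}{25880} + 15687 \cdot \frac{6298}{6871} = \frac{4431}{25880} + \frac{98796726}{6871} = \frac{2556889714281}{177821480}$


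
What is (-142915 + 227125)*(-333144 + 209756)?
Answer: -10390503480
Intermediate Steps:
(-142915 + 227125)*(-333144 + 209756) = 84210*(-123388) = -10390503480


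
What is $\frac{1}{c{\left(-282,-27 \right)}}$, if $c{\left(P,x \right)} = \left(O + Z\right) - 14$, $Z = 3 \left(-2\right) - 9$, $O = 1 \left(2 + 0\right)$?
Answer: $- \frac{1}{27} \approx -0.037037$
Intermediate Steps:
$O = 2$ ($O = 1 \cdot 2 = 2$)
$Z = -15$ ($Z = -6 - 9 = -15$)
$c{\left(P,x \right)} = -27$ ($c{\left(P,x \right)} = \left(2 - 15\right) - 14 = -13 - 14 = -27$)
$\frac{1}{c{\left(-282,-27 \right)}} = \frac{1}{-27} = - \frac{1}{27}$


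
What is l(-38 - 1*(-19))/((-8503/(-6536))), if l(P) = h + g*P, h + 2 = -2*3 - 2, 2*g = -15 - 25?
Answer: 2418320/8503 ≈ 284.41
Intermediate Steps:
g = -20 (g = (-15 - 25)/2 = (½)*(-40) = -20)
h = -10 (h = -2 + (-2*3 - 2) = -2 + (-6 - 2) = -2 - 8 = -10)
l(P) = -10 - 20*P
l(-38 - 1*(-19))/((-8503/(-6536))) = (-10 - 20*(-38 - 1*(-19)))/((-8503/(-6536))) = (-10 - 20*(-38 + 19))/((-8503*(-1/6536))) = (-10 - 20*(-19))/(8503/6536) = (-10 + 380)*(6536/8503) = 370*(6536/8503) = 2418320/8503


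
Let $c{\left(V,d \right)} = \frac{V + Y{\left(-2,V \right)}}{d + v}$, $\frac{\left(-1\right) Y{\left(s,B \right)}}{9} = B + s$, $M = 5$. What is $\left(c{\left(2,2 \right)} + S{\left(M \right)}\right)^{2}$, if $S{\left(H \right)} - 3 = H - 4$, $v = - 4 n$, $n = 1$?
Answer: $9$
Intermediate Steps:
$Y{\left(s,B \right)} = - 9 B - 9 s$ ($Y{\left(s,B \right)} = - 9 \left(B + s\right) = - 9 B - 9 s$)
$v = -4$ ($v = \left(-4\right) 1 = -4$)
$S{\left(H \right)} = -1 + H$ ($S{\left(H \right)} = 3 + \left(H - 4\right) = 3 + \left(-4 + H\right) = -1 + H$)
$c{\left(V,d \right)} = \frac{18 - 8 V}{-4 + d}$ ($c{\left(V,d \right)} = \frac{V - \left(-18 + 9 V\right)}{d - 4} = \frac{V - \left(-18 + 9 V\right)}{-4 + d} = \frac{18 - 8 V}{-4 + d}$)
$\left(c{\left(2,2 \right)} + S{\left(M \right)}\right)^{2} = \left(\frac{2 \left(9 - 8\right)}{-4 + 2} + \left(-1 + 5\right)\right)^{2} = \left(\frac{2 \left(9 - 8\right)}{-2} + 4\right)^{2} = \left(2 \left(- \frac{1}{2}\right) 1 + 4\right)^{2} = \left(-1 + 4\right)^{2} = 3^{2} = 9$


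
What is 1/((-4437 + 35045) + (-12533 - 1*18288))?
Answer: -1/213 ≈ -0.0046948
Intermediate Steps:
1/((-4437 + 35045) + (-12533 - 1*18288)) = 1/(30608 + (-12533 - 18288)) = 1/(30608 - 30821) = 1/(-213) = -1/213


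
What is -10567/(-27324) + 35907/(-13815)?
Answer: -92793307/41942340 ≈ -2.2124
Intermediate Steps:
-10567/(-27324) + 35907/(-13815) = -10567*(-1/27324) + 35907*(-1/13815) = 10567/27324 - 11969/4605 = -92793307/41942340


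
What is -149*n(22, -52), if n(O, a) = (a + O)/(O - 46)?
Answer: -745/4 ≈ -186.25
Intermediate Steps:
n(O, a) = (O + a)/(-46 + O)
-149*n(22, -52) = -149*(22 - 52)/(-46 + 22) = -149*(-30)/(-24) = -(-149)*(-30)/24 = -149*5/4 = -745/4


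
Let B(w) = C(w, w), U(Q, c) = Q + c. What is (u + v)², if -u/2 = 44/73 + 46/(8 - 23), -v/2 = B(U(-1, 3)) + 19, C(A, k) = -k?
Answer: 1013403556/1199025 ≈ 845.19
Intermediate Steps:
B(w) = -w
v = -34 (v = -2*(-(-1 + 3) + 19) = -2*(-1*2 + 19) = -2*(-2 + 19) = -2*17 = -34)
u = 5396/1095 (u = -2*(44/73 + 46/(8 - 23)) = -2*(44*(1/73) + 46/(-15)) = -2*(44/73 + 46*(-1/15)) = -2*(44/73 - 46/15) = -2*(-2698/1095) = 5396/1095 ≈ 4.9279)
(u + v)² = (5396/1095 - 34)² = (-31834/1095)² = 1013403556/1199025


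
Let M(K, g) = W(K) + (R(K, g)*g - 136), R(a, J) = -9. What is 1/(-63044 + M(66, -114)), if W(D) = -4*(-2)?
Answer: -1/62146 ≈ -1.6091e-5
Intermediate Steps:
W(D) = 8
M(K, g) = -128 - 9*g (M(K, g) = 8 + (-9*g - 136) = 8 + (-136 - 9*g) = -128 - 9*g)
1/(-63044 + M(66, -114)) = 1/(-63044 + (-128 - 9*(-114))) = 1/(-63044 + (-128 + 1026)) = 1/(-63044 + 898) = 1/(-62146) = -1/62146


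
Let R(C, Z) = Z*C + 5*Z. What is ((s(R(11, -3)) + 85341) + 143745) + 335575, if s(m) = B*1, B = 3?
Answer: 564664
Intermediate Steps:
R(C, Z) = 5*Z + C*Z (R(C, Z) = C*Z + 5*Z = 5*Z + C*Z)
s(m) = 3 (s(m) = 3*1 = 3)
((s(R(11, -3)) + 85341) + 143745) + 335575 = ((3 + 85341) + 143745) + 335575 = (85344 + 143745) + 335575 = 229089 + 335575 = 564664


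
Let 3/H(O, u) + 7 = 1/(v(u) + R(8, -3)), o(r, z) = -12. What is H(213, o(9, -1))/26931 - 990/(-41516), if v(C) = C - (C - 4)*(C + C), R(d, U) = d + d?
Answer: 11816571475/495862890126 ≈ 0.023830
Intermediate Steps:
R(d, U) = 2*d
v(C) = C - 2*C*(-4 + C) (v(C) = C - (-4 + C)*2*C = C - 2*C*(-4 + C))
H(O, u) = 3/(-7 + 1/(16 + u*(9 - 2*u))) (H(O, u) = 3/(-7 + 1/(u*(9 - 2*u) + 2*8)) = 3/(-7 + 1/(u*(9 - 2*u) + 16)) = 3/(-7 + 1/(16 + u*(9 - 2*u))))
H(213, o(9, -1))/26931 - 990/(-41516) = (3*(16 - 1*(-12)*(-9 + 2*(-12)))/(-111 + 7*(-12)*(-9 + 2*(-12))))/26931 - 990/(-41516) = (3*(16 - 1*(-12)*(-9 - 24))/(-111 + 7*(-12)*(-9 - 24)))*(1/26931) - 990*(-1/41516) = (3*(16 - 1*(-12)*(-33))/(-111 + 7*(-12)*(-33)))*(1/26931) + 495/20758 = (3*(16 - 396)/(-111 + 2772))*(1/26931) + 495/20758 = (3*(-380)/2661)*(1/26931) + 495/20758 = (3*(1/2661)*(-380))*(1/26931) + 495/20758 = -380/887*1/26931 + 495/20758 = -380/23887797 + 495/20758 = 11816571475/495862890126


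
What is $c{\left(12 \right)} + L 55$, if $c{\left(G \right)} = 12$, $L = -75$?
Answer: $-4113$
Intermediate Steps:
$c{\left(12 \right)} + L 55 = 12 - 4125 = -4113$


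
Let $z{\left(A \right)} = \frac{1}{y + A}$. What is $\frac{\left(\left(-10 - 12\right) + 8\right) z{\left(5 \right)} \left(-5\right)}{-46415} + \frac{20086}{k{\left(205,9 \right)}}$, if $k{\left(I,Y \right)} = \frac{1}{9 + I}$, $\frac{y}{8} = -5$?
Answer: $\frac{199510421662}{46415} \approx 4.2984 \cdot 10^{6}$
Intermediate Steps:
$y = -40$ ($y = 8 \left(-5\right) = -40$)
$z{\left(A \right)} = \frac{1}{-40 + A}$
$\frac{\left(\left(-10 - 12\right) + 8\right) z{\left(5 \right)} \left(-5\right)}{-46415} + \frac{20086}{k{\left(205,9 \right)}} = \frac{\frac{\left(-10 - 12\right) + 8}{-40 + 5} \left(-5\right)}{-46415} + \frac{20086}{\frac{1}{9 + 205}} = \frac{-22 + 8}{-35} \left(-5\right) \left(- \frac{1}{46415}\right) + \frac{20086}{\frac{1}{214}} = \left(-14\right) \left(- \frac{1}{35}\right) \left(-5\right) \left(- \frac{1}{46415}\right) + 20086 \frac{1}{\frac{1}{214}} = \frac{2}{5} \left(-5\right) \left(- \frac{1}{46415}\right) + 20086 \cdot 214 = \left(-2\right) \left(- \frac{1}{46415}\right) + 4298404 = \frac{2}{46415} + 4298404 = \frac{199510421662}{46415}$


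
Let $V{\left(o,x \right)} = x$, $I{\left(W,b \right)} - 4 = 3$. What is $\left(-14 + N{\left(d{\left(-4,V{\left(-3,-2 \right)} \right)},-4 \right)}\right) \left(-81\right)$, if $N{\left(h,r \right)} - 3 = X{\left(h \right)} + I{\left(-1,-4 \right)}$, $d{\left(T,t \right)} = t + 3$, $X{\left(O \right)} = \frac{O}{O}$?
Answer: $243$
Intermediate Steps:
$X{\left(O \right)} = 1$
$I{\left(W,b \right)} = 7$ ($I{\left(W,b \right)} = 4 + 3 = 7$)
$d{\left(T,t \right)} = 3 + t$
$N{\left(h,r \right)} = 11$ ($N{\left(h,r \right)} = 3 + \left(1 + 7\right) = 3 + 8 = 11$)
$\left(-14 + N{\left(d{\left(-4,V{\left(-3,-2 \right)} \right)},-4 \right)}\right) \left(-81\right) = \left(-14 + 11\right) \left(-81\right) = \left(-3\right) \left(-81\right) = 243$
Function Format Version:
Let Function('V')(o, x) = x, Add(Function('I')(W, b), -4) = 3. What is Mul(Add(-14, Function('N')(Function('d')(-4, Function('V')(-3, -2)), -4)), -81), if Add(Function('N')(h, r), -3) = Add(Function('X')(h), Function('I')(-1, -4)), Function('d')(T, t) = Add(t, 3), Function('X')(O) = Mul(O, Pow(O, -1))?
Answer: 243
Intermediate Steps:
Function('X')(O) = 1
Function('I')(W, b) = 7 (Function('I')(W, b) = Add(4, 3) = 7)
Function('d')(T, t) = Add(3, t)
Function('N')(h, r) = 11 (Function('N')(h, r) = Add(3, Add(1, 7)) = Add(3, 8) = 11)
Mul(Add(-14, Function('N')(Function('d')(-4, Function('V')(-3, -2)), -4)), -81) = Mul(Add(-14, 11), -81) = Mul(-3, -81) = 243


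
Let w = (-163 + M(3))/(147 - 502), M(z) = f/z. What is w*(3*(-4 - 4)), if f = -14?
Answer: -4024/355 ≈ -11.335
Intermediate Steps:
M(z) = -14/z
w = 503/1065 (w = (-163 - 14/3)/(147 - 502) = (-163 - 14*⅓)/(-355) = (-163 - 14/3)*(-1/355) = -503/3*(-1/355) = 503/1065 ≈ 0.47230)
w*(3*(-4 - 4)) = 503*(3*(-4 - 4))/1065 = 503*(3*(-8))/1065 = (503/1065)*(-24) = -4024/355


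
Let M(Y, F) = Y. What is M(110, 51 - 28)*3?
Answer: 330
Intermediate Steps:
M(110, 51 - 28)*3 = 110*3 = 330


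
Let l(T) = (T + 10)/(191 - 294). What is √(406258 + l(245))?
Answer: √4309964857/103 ≈ 637.38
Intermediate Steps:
l(T) = -10/103 - T/103 (l(T) = (10 + T)/(-103) = (10 + T)*(-1/103) = -10/103 - T/103)
√(406258 + l(245)) = √(406258 + (-10/103 - 1/103*245)) = √(406258 + (-10/103 - 245/103)) = √(406258 - 255/103) = √(41844319/103) = √4309964857/103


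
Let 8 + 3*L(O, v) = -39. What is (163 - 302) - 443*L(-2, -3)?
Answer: 20404/3 ≈ 6801.3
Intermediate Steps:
L(O, v) = -47/3 (L(O, v) = -8/3 + (⅓)*(-39) = -8/3 - 13 = -47/3)
(163 - 302) - 443*L(-2, -3) = (163 - 302) - 443*(-47/3) = -139 + 20821/3 = 20404/3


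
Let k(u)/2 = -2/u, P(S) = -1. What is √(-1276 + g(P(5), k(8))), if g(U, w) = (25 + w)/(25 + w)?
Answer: 5*I*√51 ≈ 35.707*I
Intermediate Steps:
k(u) = -4/u (k(u) = 2*(-2/u) = -4/u)
g(U, w) = 1
√(-1276 + g(P(5), k(8))) = √(-1276 + 1) = √(-1275) = 5*I*√51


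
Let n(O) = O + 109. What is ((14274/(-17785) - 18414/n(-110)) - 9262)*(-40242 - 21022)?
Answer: -9970963874144/17785 ≈ -5.6064e+8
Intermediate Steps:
n(O) = 109 + O
((14274/(-17785) - 18414/n(-110)) - 9262)*(-40242 - 21022) = ((14274/(-17785) - 18414/(109 - 110)) - 9262)*(-40242 - 21022) = ((14274*(-1/17785) - 18414/(-1)) - 9262)*(-61264) = ((-14274/17785 - 18414*(-1)) - 9262)*(-61264) = ((-14274/17785 + 18414) - 9262)*(-61264) = (327478716/17785 - 9262)*(-61264) = (162754046/17785)*(-61264) = -9970963874144/17785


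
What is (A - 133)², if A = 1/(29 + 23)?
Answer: 47817225/2704 ≈ 17684.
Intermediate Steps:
A = 1/52 ≈ 0.019231
(A - 133)² = (1/52 - 133)² = (-6915/52)² = 47817225/2704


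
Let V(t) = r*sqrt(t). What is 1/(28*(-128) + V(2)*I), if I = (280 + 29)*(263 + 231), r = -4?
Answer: 28/5825099977 - 76323*sqrt(2)/93201599632 ≈ -1.1533e-6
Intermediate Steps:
V(t) = -4*sqrt(t)
I = 152646 (I = 309*494 = 152646)
1/(28*(-128) + V(2)*I) = 1/(28*(-128) - 4*sqrt(2)*152646) = 1/(-3584 - 610584*sqrt(2))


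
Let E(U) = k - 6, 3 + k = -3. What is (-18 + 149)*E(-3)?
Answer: -1572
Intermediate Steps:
k = -6 (k = -3 - 3 = -6)
E(U) = -12 (E(U) = -6 - 6 = -12)
(-18 + 149)*E(-3) = (-18 + 149)*(-12) = 131*(-12) = -1572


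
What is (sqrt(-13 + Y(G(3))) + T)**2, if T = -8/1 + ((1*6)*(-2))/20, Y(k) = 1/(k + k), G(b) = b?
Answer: 9169/150 - 43*I*sqrt(462)/15 ≈ 61.127 - 61.617*I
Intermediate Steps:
Y(k) = 1/(2*k)
T = -43/5 (T = -8*1 + (6*(-2))*(1/20) = -8 - 12*1/20 = -8 - 3/5 = -43/5 ≈ -8.6000)
(sqrt(-13 + Y(G(3))) + T)**2 = (sqrt(-13 + (1/2)/3) - 43/5)**2 = (sqrt(-13 + (1/2)*(1/3)) - 43/5)**2 = (sqrt(-13 + 1/6) - 43/5)**2 = (sqrt(-77/6) - 43/5)**2 = (I*sqrt(462)/6 - 43/5)**2 = (-43/5 + I*sqrt(462)/6)**2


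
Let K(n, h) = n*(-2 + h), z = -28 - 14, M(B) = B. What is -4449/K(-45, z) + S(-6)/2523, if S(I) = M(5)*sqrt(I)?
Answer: -1483/660 + 5*I*sqrt(6)/2523 ≈ -2.247 + 0.0048543*I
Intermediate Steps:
z = -42
S(I) = 5*sqrt(I)
-4449/K(-45, z) + S(-6)/2523 = -4449*(-1/(45*(-2 - 42))) + (5*sqrt(-6))/2523 = -4449/((-45*(-44))) + (5*(I*sqrt(6)))*(1/2523) = -4449/1980 + (5*I*sqrt(6))*(1/2523) = -4449*1/1980 + 5*I*sqrt(6)/2523 = -1483/660 + 5*I*sqrt(6)/2523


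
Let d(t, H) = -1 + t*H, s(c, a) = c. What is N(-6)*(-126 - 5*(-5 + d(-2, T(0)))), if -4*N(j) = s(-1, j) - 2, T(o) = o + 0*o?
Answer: -72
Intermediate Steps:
T(o) = o (T(o) = o + 0 = o)
N(j) = 3/4 (N(j) = -(-1 - 2)/4 = -1/4*(-3) = 3/4)
d(t, H) = -1 + H*t
N(-6)*(-126 - 5*(-5 + d(-2, T(0)))) = 3*(-126 - 5*(-5 + (-1 + 0*(-2))))/4 = 3*(-126 - 5*(-5 + (-1 + 0)))/4 = 3*(-126 - 5*(-5 - 1))/4 = 3*(-126 - 5*(-6))/4 = 3*(-126 + 30)/4 = (3/4)*(-96) = -72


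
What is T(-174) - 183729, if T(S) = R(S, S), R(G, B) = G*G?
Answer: -153453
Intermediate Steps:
R(G, B) = G**2
T(S) = S**2
T(-174) - 183729 = (-174)**2 - 183729 = 30276 - 183729 = -153453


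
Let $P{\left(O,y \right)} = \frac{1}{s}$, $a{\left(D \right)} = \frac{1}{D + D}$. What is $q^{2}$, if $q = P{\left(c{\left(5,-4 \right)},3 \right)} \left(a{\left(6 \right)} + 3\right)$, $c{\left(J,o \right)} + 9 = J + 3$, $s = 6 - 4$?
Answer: $\frac{1369}{576} \approx 2.3767$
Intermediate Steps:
$a{\left(D \right)} = \frac{1}{2 D}$
$s = 2$
$c{\left(J,o \right)} = -6 + J$ ($c{\left(J,o \right)} = -9 + \left(J + 3\right) = -9 + \left(3 + J\right) = -6 + J$)
$P{\left(O,y \right)} = \frac{1}{2}$
$q = \frac{37}{24}$ ($q = \frac{\frac{1}{2 \cdot 6} + 3}{2} = \frac{\frac{1}{2} \cdot \frac{1}{6} + 3}{2} = \frac{\frac{1}{12} + 3}{2} = \frac{1}{2} \cdot \frac{37}{12} = \frac{37}{24} \approx 1.5417$)
$q^{2} = \left(\frac{37}{24}\right)^{2} = \frac{1369}{576}$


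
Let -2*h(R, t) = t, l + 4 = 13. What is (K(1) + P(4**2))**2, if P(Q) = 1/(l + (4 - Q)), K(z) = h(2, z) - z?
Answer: 121/36 ≈ 3.3611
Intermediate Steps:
l = 9 (l = -4 + 13 = 9)
h(R, t) = -t/2
K(z) = -3*z/2 (K(z) = -z/2 - z = -3*z/2)
P(Q) = 1/(13 - Q) (P(Q) = 1/(9 + (4 - Q)) = 1/(13 - Q))
(K(1) + P(4**2))**2 = (-3/2*1 + 1/(13 - 1*4**2))**2 = (-3/2 + 1/(13 - 1*16))**2 = (-3/2 + 1/(13 - 16))**2 = (-3/2 + 1/(-3))**2 = (-3/2 - 1/3)**2 = (-11/6)**2 = 121/36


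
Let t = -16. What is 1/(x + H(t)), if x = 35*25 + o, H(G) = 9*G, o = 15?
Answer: 1/746 ≈ 0.0013405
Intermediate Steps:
x = 890 (x = 35*25 + 15 = 875 + 15 = 890)
1/(x + H(t)) = 1/(890 + 9*(-16)) = 1/(890 - 144) = 1/746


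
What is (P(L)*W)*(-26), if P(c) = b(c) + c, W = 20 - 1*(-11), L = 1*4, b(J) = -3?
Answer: -806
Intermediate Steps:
L = 4
W = 31 (W = 20 + 11 = 31)
P(c) = -3 + c
(P(L)*W)*(-26) = ((-3 + 4)*31)*(-26) = (1*31)*(-26) = 31*(-26) = -806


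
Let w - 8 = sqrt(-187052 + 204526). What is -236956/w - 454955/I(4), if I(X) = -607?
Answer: 4535712443/5283935 - 118478*sqrt(17474)/8705 ≈ -940.74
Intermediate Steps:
w = 8 + sqrt(17474) (w = 8 + sqrt(-187052 + 204526) = 8 + sqrt(17474) ≈ 140.19)
-236956/w - 454955/I(4) = -236956/(8 + sqrt(17474)) - 454955/(-607) = -236956/(8 + sqrt(17474)) - 454955*(-1/607) = -236956/(8 + sqrt(17474)) + 454955/607 = 454955/607 - 236956/(8 + sqrt(17474))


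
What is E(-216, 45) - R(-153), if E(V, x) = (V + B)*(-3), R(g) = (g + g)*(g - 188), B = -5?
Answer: -103683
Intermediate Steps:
R(g) = 2*g*(-188 + g) (R(g) = (2*g)*(-188 + g) = 2*g*(-188 + g))
E(V, x) = 15 - 3*V (E(V, x) = (V - 5)*(-3) = (-5 + V)*(-3) = 15 - 3*V)
E(-216, 45) - R(-153) = (15 - 3*(-216)) - 2*(-153)*(-188 - 153) = (15 + 648) - 2*(-153)*(-341) = 663 - 1*104346 = 663 - 104346 = -103683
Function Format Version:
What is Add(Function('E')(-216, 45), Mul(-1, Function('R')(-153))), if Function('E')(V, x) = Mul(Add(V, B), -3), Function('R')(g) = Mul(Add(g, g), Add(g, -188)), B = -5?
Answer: -103683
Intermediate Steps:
Function('R')(g) = Mul(2, g, Add(-188, g)) (Function('R')(g) = Mul(Mul(2, g), Add(-188, g)) = Mul(2, g, Add(-188, g)))
Function('E')(V, x) = Add(15, Mul(-3, V)) (Function('E')(V, x) = Mul(Add(V, -5), -3) = Mul(Add(-5, V), -3) = Add(15, Mul(-3, V)))
Add(Function('E')(-216, 45), Mul(-1, Function('R')(-153))) = Add(Add(15, Mul(-3, -216)), Mul(-1, Mul(2, -153, Add(-188, -153)))) = Add(Add(15, 648), Mul(-1, Mul(2, -153, -341))) = Add(663, Mul(-1, 104346)) = Add(663, -104346) = -103683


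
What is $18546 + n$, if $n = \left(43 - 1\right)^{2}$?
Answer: $20310$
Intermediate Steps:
$n = 1764$ ($n = 42^{2} = 1764$)
$18546 + n = 18546 + 1764 = 20310$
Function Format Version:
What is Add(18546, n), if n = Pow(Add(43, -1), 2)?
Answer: 20310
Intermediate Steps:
n = 1764 (n = Pow(42, 2) = 1764)
Add(18546, n) = Add(18546, 1764) = 20310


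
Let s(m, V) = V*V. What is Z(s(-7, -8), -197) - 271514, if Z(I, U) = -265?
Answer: -271779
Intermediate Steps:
s(m, V) = V²
Z(s(-7, -8), -197) - 271514 = -265 - 271514 = -271779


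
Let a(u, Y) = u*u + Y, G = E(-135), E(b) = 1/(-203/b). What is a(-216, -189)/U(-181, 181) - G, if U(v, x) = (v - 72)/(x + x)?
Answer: -3414708117/51359 ≈ -66487.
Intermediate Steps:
E(b) = -b/203
G = 135/203 (G = -1/203*(-135) = 135/203 ≈ 0.66502)
U(v, x) = (-72 + v)/(2*x) (U(v, x) = (-72 + v)/((2*x)) = (-72 + v)*(1/(2*x)) = (-72 + v)/(2*x))
a(u, Y) = Y + u² (a(u, Y) = u² + Y = Y + u²)
a(-216, -189)/U(-181, 181) - G = (-189 + (-216)²)/(((½)*(-72 - 181)/181)) - 1*135/203 = (-189 + 46656)/(((½)*(1/181)*(-253))) - 135/203 = 46467/(-253/362) - 135/203 = 46467*(-362/253) - 135/203 = -16821054/253 - 135/203 = -3414708117/51359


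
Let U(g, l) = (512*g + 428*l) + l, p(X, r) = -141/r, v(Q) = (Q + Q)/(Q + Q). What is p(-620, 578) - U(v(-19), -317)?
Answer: 78307877/578 ≈ 1.3548e+5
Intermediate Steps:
v(Q) = 1 (v(Q) = (2*Q)/((2*Q)) = (2*Q)*(1/(2*Q)) = 1)
U(g, l) = 429*l + 512*g (U(g, l) = (428*l + 512*g) + l = 429*l + 512*g)
p(-620, 578) - U(v(-19), -317) = -141/578 - (429*(-317) + 512*1) = -141*1/578 - (-135993 + 512) = -141/578 - 1*(-135481) = -141/578 + 135481 = 78307877/578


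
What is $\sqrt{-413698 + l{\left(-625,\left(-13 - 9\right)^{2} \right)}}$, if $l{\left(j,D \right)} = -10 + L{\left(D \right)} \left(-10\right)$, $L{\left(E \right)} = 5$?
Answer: $i \sqrt{413758} \approx 643.24 i$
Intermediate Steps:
$l{\left(j,D \right)} = -60$ ($l{\left(j,D \right)} = -10 + 5 \left(-10\right) = -10 - 50 = -60$)
$\sqrt{-413698 + l{\left(-625,\left(-13 - 9\right)^{2} \right)}} = \sqrt{-413698 - 60} = \sqrt{-413758} = i \sqrt{413758}$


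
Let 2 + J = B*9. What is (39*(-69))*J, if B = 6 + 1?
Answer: -164151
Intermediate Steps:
B = 7
J = 61 (J = -2 + 7*9 = -2 + 63 = 61)
(39*(-69))*J = (39*(-69))*61 = -2691*61 = -164151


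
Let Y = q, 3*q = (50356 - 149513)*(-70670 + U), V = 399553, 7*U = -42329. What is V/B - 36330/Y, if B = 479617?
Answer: 3039358412819827/3648459741561073 ≈ 0.83305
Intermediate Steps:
U = -6047 (U = (⅐)*(-42329) = -6047)
q = 7607027569/3 (q = ((50356 - 149513)*(-70670 - 6047))/3 = (-99157*(-76717))/3 = (⅓)*7607027569 = 7607027569/3 ≈ 2.5357e+9)
Y = 7607027569/3 ≈ 2.5357e+9
V/B - 36330/Y = 399553/479617 - 36330/7607027569/3 = 399553*(1/479617) - 36330*3/7607027569 = 399553/479617 - 108990/7607027569 = 3039358412819827/3648459741561073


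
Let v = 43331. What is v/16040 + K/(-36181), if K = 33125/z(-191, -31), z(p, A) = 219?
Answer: 342807876509/127095169560 ≈ 2.6973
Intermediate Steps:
K = 33125/219 ≈ 151.26
v/16040 + K/(-36181) = 43331/16040 + (33125/219)/(-36181) = 43331*(1/16040) + (33125/219)*(-1/36181) = 43331/16040 - 33125/7923639 = 342807876509/127095169560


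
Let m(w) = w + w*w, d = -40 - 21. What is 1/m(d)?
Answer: 1/3660 ≈ 0.00027322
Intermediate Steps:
d = -61
m(w) = w + w²
1/m(d) = 1/(-61*(1 - 61)) = 1/(-61*(-60)) = 1/3660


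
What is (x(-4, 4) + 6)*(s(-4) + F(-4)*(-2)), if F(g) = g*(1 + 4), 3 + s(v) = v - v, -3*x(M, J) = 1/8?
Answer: 5291/24 ≈ 220.46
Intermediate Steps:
x(M, J) = -1/24 (x(M, J) = -⅓/8 = -⅓*⅛ = -1/24)
s(v) = -3 (s(v) = -3 + (v - v) = -3 + 0 = -3)
F(g) = 5*g (F(g) = g*5 = 5*g)
(x(-4, 4) + 6)*(s(-4) + F(-4)*(-2)) = (-1/24 + 6)*(-3 + (5*(-4))*(-2)) = 143*(-3 - 20*(-2))/24 = 143*(-3 + 40)/24 = (143/24)*37 = 5291/24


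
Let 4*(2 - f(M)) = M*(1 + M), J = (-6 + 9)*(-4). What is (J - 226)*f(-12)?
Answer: 7378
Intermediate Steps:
J = -12 (J = 3*(-4) = -12)
f(M) = 2 - M*(1 + M)/4
(J - 226)*f(-12) = (-12 - 226)*(2 - 1/4*(-12) - 1/4*(-12)**2) = -238*(2 + 3 - 1/4*144) = -238*(2 + 3 - 36) = -238*(-31) = 7378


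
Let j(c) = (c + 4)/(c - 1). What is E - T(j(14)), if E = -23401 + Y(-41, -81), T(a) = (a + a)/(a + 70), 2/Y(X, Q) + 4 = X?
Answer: -244307309/10440 ≈ -23401.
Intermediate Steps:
Y(X, Q) = 2/(-4 + X)
j(c) = (4 + c)/(-1 + c)
T(a) = 2*a/(70 + a) (T(a) = (2*a)/(70 + a) = 2*a/(70 + a))
E = -1053047/45 (E = -23401 + 2/(-4 - 41) = -23401 + 2/(-45) = -23401 + 2*(-1/45) = -23401 - 2/45 = -1053047/45 ≈ -23401.)
E - T(j(14)) = -1053047/45 - 2*(4 + 14)/(-1 + 14)/(70 + (4 + 14)/(-1 + 14)) = -1053047/45 - 2*18/13/(70 + 18/13) = -1053047/45 - 2*(1/13)*18/(70 + (1/13)*18) = -1053047/45 - 2*18/(13*(70 + 18/13)) = -1053047/45 - 2*18/(13*928/13) = -1053047/45 - 2*18*13/(13*928) = -1053047/45 - 1*9/232 = -1053047/45 - 9/232 = -244307309/10440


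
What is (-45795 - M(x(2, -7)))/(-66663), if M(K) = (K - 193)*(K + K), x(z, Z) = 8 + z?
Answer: 14045/22221 ≈ 0.63206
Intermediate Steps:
M(K) = 2*K*(-193 + K) (M(K) = (-193 + K)*(2*K) = 2*K*(-193 + K))
(-45795 - M(x(2, -7)))/(-66663) = (-45795 - 2*(8 + 2)*(-193 + (8 + 2)))/(-66663) = (-45795 - 2*10*(-193 + 10))*(-1/66663) = (-45795 - 2*10*(-183))*(-1/66663) = (-45795 - 1*(-3660))*(-1/66663) = (-45795 + 3660)*(-1/66663) = -42135*(-1/66663) = 14045/22221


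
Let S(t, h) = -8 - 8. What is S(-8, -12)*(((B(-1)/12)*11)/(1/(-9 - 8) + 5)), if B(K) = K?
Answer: 187/63 ≈ 2.9683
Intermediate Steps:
S(t, h) = -16
S(-8, -12)*(((B(-1)/12)*11)/(1/(-9 - 8) + 5)) = -16*-1/12*11/(1/(-9 - 8) + 5) = -16*-1*1/12*11/(1/(-17) + 5) = -16*(-1/12*11)/(-1/17 + 5) = -(-44)/(3*84/17) = -(-44)*17/(3*84) = -16*(-187/1008) = 187/63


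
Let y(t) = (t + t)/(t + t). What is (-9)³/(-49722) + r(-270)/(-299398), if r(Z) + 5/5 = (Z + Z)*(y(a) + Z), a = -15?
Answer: -583692238/1240555613 ≈ -0.47051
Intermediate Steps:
y(t) = 1 (y(t) = (2*t)/((2*t)) = (2*t)*(1/(2*t)) = 1)
r(Z) = -1 + 2*Z*(1 + Z) (r(Z) = -1 + (Z + Z)*(1 + Z) = -1 + (2*Z)*(1 + Z) = -1 + 2*Z*(1 + Z))
(-9)³/(-49722) + r(-270)/(-299398) = (-9)³/(-49722) + (-1 + 2*(-270) + 2*(-270)²)/(-299398) = -729*(-1/49722) + (-1 - 540 + 2*72900)*(-1/299398) = 243/16574 + (-1 - 540 + 145800)*(-1/299398) = 243/16574 + 145259*(-1/299398) = 243/16574 - 145259/299398 = -583692238/1240555613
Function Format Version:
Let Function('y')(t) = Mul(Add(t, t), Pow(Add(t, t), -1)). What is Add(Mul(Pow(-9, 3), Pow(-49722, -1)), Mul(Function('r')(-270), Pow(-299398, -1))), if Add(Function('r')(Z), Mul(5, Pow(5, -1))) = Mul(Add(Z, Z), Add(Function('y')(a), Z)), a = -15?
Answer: Rational(-583692238, 1240555613) ≈ -0.47051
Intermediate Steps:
Function('y')(t) = 1 (Function('y')(t) = Mul(Mul(2, t), Pow(Mul(2, t), -1)) = Mul(Mul(2, t), Mul(Rational(1, 2), Pow(t, -1))) = 1)
Function('r')(Z) = Add(-1, Mul(2, Z, Add(1, Z))) (Function('r')(Z) = Add(-1, Mul(Add(Z, Z), Add(1, Z))) = Add(-1, Mul(Mul(2, Z), Add(1, Z))) = Add(-1, Mul(2, Z, Add(1, Z))))
Add(Mul(Pow(-9, 3), Pow(-49722, -1)), Mul(Function('r')(-270), Pow(-299398, -1))) = Add(Mul(Pow(-9, 3), Pow(-49722, -1)), Mul(Add(-1, Mul(2, -270), Mul(2, Pow(-270, 2))), Pow(-299398, -1))) = Add(Mul(-729, Rational(-1, 49722)), Mul(Add(-1, -540, Mul(2, 72900)), Rational(-1, 299398))) = Add(Rational(243, 16574), Mul(Add(-1, -540, 145800), Rational(-1, 299398))) = Add(Rational(243, 16574), Mul(145259, Rational(-1, 299398))) = Add(Rational(243, 16574), Rational(-145259, 299398)) = Rational(-583692238, 1240555613)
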